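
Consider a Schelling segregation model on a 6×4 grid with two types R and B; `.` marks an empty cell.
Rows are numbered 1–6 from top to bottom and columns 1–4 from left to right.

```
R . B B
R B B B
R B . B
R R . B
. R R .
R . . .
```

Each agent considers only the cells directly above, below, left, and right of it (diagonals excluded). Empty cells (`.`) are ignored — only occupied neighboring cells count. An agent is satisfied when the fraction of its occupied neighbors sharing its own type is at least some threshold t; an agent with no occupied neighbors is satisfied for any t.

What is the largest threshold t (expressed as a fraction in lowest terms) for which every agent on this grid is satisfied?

(1,1)R 1/1
(1,3)B 2/2
(1,4)B 2/2
(2,1)R 2/3
(2,2)B 2/3
(2,3)B 3/3
(2,4)B 3/3
(3,1)R 2/3
(3,2)B 1/3
(3,4)B 2/2
(4,1)R 2/2
(4,2)R 2/3
(4,4)B 1/1
(5,2)R 2/2
(5,3)R 1/1
(6,1)R — no occupied neighbors
The smallest same-type fraction is 1/3 at (3,2), which reduces to 1/3. Any threshold above that leaves this agent unsatisfied.

1/3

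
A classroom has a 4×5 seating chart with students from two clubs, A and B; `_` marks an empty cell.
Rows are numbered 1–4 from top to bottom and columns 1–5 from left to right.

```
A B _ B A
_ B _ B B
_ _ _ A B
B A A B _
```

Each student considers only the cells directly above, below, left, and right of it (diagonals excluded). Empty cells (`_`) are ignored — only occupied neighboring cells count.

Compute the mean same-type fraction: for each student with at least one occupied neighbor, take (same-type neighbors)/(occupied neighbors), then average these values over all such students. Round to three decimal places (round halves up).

0.372

(1,1)A 0/1
(1,2)B 1/2
(1,4)B 1/2
(1,5)A 0/2
(2,2)B 1/1
(2,4)B 2/3
(2,5)B 2/3
(3,4)A 0/3
(3,5)B 1/2
(4,1)B 0/1
(4,2)A 1/2
(4,3)A 1/2
(4,4)B 0/2
Sum over 13 students: 0/1 + 1/2 + 1/2 + 0/2 + 1/1 + 2/3 + 2/3 + 0/3 + 1/2 + 0/1 + 1/2 + 1/2 + 0/2 = 29/6; mean = 29/6 ÷ 13 = 29/78 = 0.371794… → 0.372.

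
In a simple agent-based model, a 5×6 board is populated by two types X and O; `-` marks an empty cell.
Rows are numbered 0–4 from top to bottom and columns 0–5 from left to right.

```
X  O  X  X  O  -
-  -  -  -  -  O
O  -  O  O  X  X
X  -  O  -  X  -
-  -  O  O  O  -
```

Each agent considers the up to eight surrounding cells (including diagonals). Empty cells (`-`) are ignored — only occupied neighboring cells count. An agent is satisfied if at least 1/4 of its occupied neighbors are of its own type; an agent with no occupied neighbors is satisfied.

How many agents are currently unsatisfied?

4

(0,0)X 0/1 ✗
(0,1)O 0/2 ✗
(0,2)X 1/2 ✓
(0,3)X 1/2 ✓
(0,4)O 1/2 ✓
(1,5)O 1/3 ✓
(2,0)O 0/1 ✗
(2,2)O 2/2 ✓
(2,3)O 2/4 ✓
(2,4)X 2/4 ✓
(2,5)X 2/3 ✓
(3,0)X 0/1 ✗
(3,2)O 4/4 ✓
(3,4)X 2/5 ✓
(4,2)O 2/2 ✓
(4,3)O 3/4 ✓
(4,4)O 1/2 ✓
Unsatisfied: (0,0), (0,1), (2,0), (3,0) — 4 in total.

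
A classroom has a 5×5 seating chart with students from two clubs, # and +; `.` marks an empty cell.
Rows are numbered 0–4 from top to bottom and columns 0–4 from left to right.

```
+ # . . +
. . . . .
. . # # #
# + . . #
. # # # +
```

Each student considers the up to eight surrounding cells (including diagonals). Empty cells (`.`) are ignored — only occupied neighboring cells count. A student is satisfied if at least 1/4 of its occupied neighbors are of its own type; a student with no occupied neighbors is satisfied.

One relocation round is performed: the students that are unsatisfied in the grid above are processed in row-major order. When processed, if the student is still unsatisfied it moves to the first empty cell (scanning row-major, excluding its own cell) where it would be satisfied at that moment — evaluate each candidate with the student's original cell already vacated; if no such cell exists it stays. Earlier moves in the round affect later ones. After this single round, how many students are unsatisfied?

Initially unsatisfied (in order): (0,0), (0,1), (3,1), (4,4).
  (0,0) → (0,3).
  (0,1): now satisfied by earlier moves; stays.
  (3,1) → (0,2).
  (4,4) → (1,1).
Resulting grid:
. # + + +
. + . . .
. . # # #
# . . . #
. # # # .
Unsatisfied now: (0,1).

1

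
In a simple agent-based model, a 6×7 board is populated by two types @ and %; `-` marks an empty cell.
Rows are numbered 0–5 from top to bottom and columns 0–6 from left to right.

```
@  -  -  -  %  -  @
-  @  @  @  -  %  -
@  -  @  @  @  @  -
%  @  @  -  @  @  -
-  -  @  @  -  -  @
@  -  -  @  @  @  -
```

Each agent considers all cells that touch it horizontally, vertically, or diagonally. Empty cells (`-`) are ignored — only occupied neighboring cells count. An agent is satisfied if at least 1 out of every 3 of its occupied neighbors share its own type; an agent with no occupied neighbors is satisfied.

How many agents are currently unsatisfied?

Row 0: (0,0)@ 1/1 ok · (0,4)% 1/2 ok · (0,6)@ 0/1 unhappy
Row 1: (1,1)@ 4/4 ok · (1,2)@ 4/4 ok · (1,3)@ 4/5 ok · (1,5)% 1/4 unhappy
Row 2: (2,0)@ 2/3 ok · (2,2)@ 6/6 ok · (2,3)@ 6/6 ok · (2,4)@ 5/6 ok · (2,5)@ 3/4 ok
Row 3: (3,0)% 0/2 unhappy · (3,1)@ 4/5 ok · (3,2)@ 5/5 ok · (3,4)@ 5/5 ok · (3,5)@ 4/4 ok
Row 4: (4,2)@ 4/4 ok · (4,3)@ 5/5 ok · (4,6)@ 2/2 ok
Row 5: (5,0)@ 0/0 ok · (5,3)@ 3/3 ok · (5,4)@ 3/3 ok · (5,5)@ 2/2 ok
Unsatisfied: (0,6), (1,5), (3,0) — 3 in total.

3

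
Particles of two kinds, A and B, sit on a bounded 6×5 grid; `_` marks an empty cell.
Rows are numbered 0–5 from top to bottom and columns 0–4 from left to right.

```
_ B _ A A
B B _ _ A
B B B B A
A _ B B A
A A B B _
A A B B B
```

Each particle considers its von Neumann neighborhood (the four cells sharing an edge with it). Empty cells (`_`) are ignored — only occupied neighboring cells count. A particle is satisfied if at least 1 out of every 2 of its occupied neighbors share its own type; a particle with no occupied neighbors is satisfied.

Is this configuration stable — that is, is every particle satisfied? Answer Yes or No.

Yes

(0,1)B 1/1 ✓
(0,3)A 1/1 ✓
(0,4)A 2/2 ✓
(1,0)B 2/2 ✓
(1,1)B 3/3 ✓
(1,4)A 2/2 ✓
(2,0)B 2/3 ✓
(2,1)B 3/3 ✓
(2,2)B 3/3 ✓
(2,3)B 2/3 ✓
(2,4)A 2/3 ✓
(3,0)A 1/2 ✓
(3,2)B 3/3 ✓
(3,3)B 3/4 ✓
(3,4)A 1/2 ✓
(4,0)A 3/3 ✓
(4,1)A 2/3 ✓
(4,2)B 3/4 ✓
(4,3)B 3/3 ✓
(5,0)A 2/2 ✓
(5,1)A 2/3 ✓
(5,2)B 2/3 ✓
(5,3)B 3/3 ✓
(5,4)B 1/1 ✓
All meet the threshold, so the configuration is stable.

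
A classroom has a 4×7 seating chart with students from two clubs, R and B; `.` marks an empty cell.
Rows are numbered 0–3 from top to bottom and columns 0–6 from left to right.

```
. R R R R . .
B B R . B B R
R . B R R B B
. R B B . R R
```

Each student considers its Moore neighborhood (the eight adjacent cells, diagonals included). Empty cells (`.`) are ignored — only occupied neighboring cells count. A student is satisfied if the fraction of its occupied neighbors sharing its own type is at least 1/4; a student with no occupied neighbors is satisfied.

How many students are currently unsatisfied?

1

(0,1)R 2/4 satisfied
(0,2)R 3/4 satisfied
(0,3)R 3/4 satisfied
(0,4)R 1/3 satisfied
(1,0)B 1/3 satisfied
(1,1)B 2/6 satisfied
(1,2)R 4/6 satisfied
(1,4)B 2/6 satisfied
(1,5)B 3/6 satisfied
(1,6)R 0/3 not
(2,0)R 1/3 satisfied
(2,2)B 3/6 satisfied
(2,3)R 2/6 satisfied
(2,4)R 2/6 satisfied
(2,5)B 3/7 satisfied
(2,6)B 2/5 satisfied
(3,1)R 1/3 satisfied
(3,2)B 2/4 satisfied
(3,3)B 2/4 satisfied
(3,5)R 2/4 satisfied
(3,6)R 1/3 satisfied
Unsatisfied: (1,6) — 1 in total.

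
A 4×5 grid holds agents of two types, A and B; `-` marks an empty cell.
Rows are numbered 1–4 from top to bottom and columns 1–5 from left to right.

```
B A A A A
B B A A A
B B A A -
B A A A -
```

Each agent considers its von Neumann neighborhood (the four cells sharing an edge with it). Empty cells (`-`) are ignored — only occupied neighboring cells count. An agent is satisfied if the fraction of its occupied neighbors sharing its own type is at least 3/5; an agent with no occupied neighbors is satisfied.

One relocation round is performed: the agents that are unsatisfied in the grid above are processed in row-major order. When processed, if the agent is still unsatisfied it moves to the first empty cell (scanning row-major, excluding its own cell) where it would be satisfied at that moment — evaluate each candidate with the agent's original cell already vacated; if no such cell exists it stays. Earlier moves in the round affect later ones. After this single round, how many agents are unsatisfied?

Initially unsatisfied (in order): (1,1), (1,2), (2,2), (3,2), (4,1), (4,2).
  (1,1): no empty cell satisfies it; stays.
  (1,2) → (3,5).
  (2,2): now satisfied by earlier moves; stays.
  (3,2) → (1,2).
  (4,1): no empty cell satisfies it; stays.
  (4,2) → (4,5).
Resulting grid:
B B A A A
B B A A A
B - A A A
B - A A A
All satisfied now.

0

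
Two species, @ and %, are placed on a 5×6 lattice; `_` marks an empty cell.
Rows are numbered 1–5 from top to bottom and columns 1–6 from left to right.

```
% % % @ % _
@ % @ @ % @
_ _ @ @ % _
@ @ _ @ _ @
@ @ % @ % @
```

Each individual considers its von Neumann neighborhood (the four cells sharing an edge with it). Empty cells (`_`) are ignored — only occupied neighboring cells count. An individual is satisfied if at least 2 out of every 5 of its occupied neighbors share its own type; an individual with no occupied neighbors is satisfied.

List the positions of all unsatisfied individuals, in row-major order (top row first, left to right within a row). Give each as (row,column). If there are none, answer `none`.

(1,3), (1,4), (2,1), (2,2), (2,6), (5,3), (5,4), (5,5)

(1,1)% 1/2 satisfied
(1,2)% 3/3 satisfied
(1,3)% 1/3 not
(1,4)@ 1/3 not
(1,5)% 1/2 satisfied
(2,1)@ 0/2 not
(2,2)% 1/3 not
(2,3)@ 2/4 satisfied
(2,4)@ 3/4 satisfied
(2,5)% 2/4 satisfied
(2,6)@ 0/1 not
(3,3)@ 2/2 satisfied
(3,4)@ 3/4 satisfied
(3,5)% 1/2 satisfied
(4,1)@ 2/2 satisfied
(4,2)@ 2/2 satisfied
(4,4)@ 2/2 satisfied
(4,6)@ 1/1 satisfied
(5,1)@ 2/2 satisfied
(5,2)@ 2/3 satisfied
(5,3)% 0/2 not
(5,4)@ 1/3 not
(5,5)% 0/2 not
(5,6)@ 1/2 satisfied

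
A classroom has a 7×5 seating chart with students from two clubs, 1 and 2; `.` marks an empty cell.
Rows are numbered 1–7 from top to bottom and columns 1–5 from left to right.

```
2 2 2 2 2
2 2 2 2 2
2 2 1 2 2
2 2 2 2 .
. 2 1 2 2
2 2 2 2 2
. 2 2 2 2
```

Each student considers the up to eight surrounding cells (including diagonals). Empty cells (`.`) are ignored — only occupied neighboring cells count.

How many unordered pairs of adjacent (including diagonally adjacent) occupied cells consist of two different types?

Scan each occupied cell's neighbors to the right and below (and the two forward diagonals) so each pair is counted once.
Row 1: 2(1,1)–2(1,2)= 2(1,1)–2(2,1)= 2(1,1)–2(2,2)= 2(1,2)–2(1,3)= 2(1,2)–2(2,2)= 2(1,2)–2(2,3)= 2(1,2)–2(2,1)= 2(1,3)–2(1,4)= 2(1,3)–2(2,3)= 2(1,3)–2(2,4)= 2(1,3)–2(2,2)= 2(1,4)–2(1,5)= 2(1,4)–2(2,4)= 2(1,4)–2(2,5)= 2(1,4)–2(2,3)= 2(1,5)–2(2,5)= 2(1,5)–2(2,4)=  → 0/17 unlike.
Row 2: 2(2,1)–2(2,2)= 2(2,1)–2(3,1)= 2(2,1)–2(3,2)= 2(2,2)–2(2,3)= 2(2,2)–2(3,2)= 2(2,2)–1(3,3)≠ 2(2,2)–2(3,1)= 2(2,3)–2(2,4)= 2(2,3)–1(3,3)≠ 2(2,3)–2(3,4)= 2(2,3)–2(3,2)= 2(2,4)–2(2,5)= 2(2,4)–2(3,4)= 2(2,4)–2(3,5)= 2(2,4)–1(3,3)≠ 2(2,5)–2(3,5)= 2(2,5)–2(3,4)=  → 3/17 unlike.
Row 3: 2(3,1)–2(3,2)= 2(3,1)–2(4,1)= 2(3,1)–2(4,2)= 2(3,2)–1(3,3)≠ 2(3,2)–2(4,2)= 2(3,2)–2(4,3)= 2(3,2)–2(4,1)= 1(3,3)–2(3,4)≠ 1(3,3)–2(4,3)≠ 1(3,3)–2(4,4)≠ 1(3,3)–2(4,2)≠ 2(3,4)–2(3,5)= 2(3,4)–2(4,4)= 2(3,4)–2(4,3)= 2(3,5)–2(4,4)=  → 5/15 unlike.
Row 4: 2(4,1)–2(4,2)= 2(4,1)–2(5,2)= 2(4,2)–2(4,3)= 2(4,2)–2(5,2)= 2(4,2)–1(5,3)≠ 2(4,3)–2(4,4)= 2(4,3)–1(5,3)≠ 2(4,3)–2(5,4)= 2(4,3)–2(5,2)= 2(4,4)–2(5,4)= 2(4,4)–2(5,5)= 2(4,4)–1(5,3)≠  → 3/12 unlike.
Row 5: 2(5,2)–1(5,3)≠ 2(5,2)–2(6,2)= 2(5,2)–2(6,3)= 2(5,2)–2(6,1)= 1(5,3)–2(5,4)≠ 1(5,3)–2(6,3)≠ 1(5,3)–2(6,4)≠ 1(5,3)–2(6,2)≠ 2(5,4)–2(5,5)= 2(5,4)–2(6,4)= 2(5,4)–2(6,5)= 2(5,4)–2(6,3)= 2(5,5)–2(6,5)= 2(5,5)–2(6,4)=  → 5/14 unlike.
Row 6: 2(6,1)–2(6,2)= 2(6,1)–2(7,2)= 2(6,2)–2(6,3)= 2(6,2)–2(7,2)= 2(6,2)–2(7,3)= 2(6,3)–2(6,4)= 2(6,3)–2(7,3)= 2(6,3)–2(7,4)= 2(6,3)–2(7,2)= 2(6,4)–2(6,5)= 2(6,4)–2(7,4)= 2(6,4)–2(7,5)= 2(6,4)–2(7,3)= 2(6,5)–2(7,5)= 2(6,5)–2(7,4)=  → 0/15 unlike.
Row 7: 2(7,2)–2(7,3)= 2(7,3)–2(7,4)= 2(7,4)–2(7,5)=  → 0/3 unlike.
Total adjacent occupied pairs: 93; unlike-type pairs: 16.

16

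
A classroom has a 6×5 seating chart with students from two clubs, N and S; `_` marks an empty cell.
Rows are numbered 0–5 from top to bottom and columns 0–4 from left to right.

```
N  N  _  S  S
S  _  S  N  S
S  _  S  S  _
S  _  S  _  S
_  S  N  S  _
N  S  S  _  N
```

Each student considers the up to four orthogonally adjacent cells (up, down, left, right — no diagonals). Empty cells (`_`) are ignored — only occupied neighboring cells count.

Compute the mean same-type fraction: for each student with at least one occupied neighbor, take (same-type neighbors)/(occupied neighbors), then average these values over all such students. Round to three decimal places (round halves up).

0.535

Row 0: (0,0)N 1/2 · (0,1)N 1/1 · (0,3)S 1/2 · (0,4)S 2/2
Row 1: (1,0)S 1/2 · (1,2)S 1/2 · (1,3)N 0/4 · (1,4)S 1/2
Row 2: (2,0)S 2/2 · (2,2)S 3/3 · (2,3)S 1/2
Row 3: (3,0)S 1/1 · (3,2)S 1/2 · (3,4)S — no occupied neighbors
Row 4: (4,1)S 1/2 · (4,2)N 0/4 · (4,3)S 0/1
Row 5: (5,0)N 0/1 · (5,1)S 2/3 · (5,2)S 1/2 · (5,4)N — no occupied neighbors
Sum over 19 students: 1/2 + 1/1 + 1/2 + 2/2 + 1/2 + 1/2 + 0/4 + 1/2 + 2/2 + 3/3 + 1/2 + 1/1 + 1/2 + 1/2 + 0/4 + 0/1 + 0/1 + 2/3 + 1/2 = 61/6; mean = 61/6 ÷ 19 = 61/114 = 0.535087… → 0.535.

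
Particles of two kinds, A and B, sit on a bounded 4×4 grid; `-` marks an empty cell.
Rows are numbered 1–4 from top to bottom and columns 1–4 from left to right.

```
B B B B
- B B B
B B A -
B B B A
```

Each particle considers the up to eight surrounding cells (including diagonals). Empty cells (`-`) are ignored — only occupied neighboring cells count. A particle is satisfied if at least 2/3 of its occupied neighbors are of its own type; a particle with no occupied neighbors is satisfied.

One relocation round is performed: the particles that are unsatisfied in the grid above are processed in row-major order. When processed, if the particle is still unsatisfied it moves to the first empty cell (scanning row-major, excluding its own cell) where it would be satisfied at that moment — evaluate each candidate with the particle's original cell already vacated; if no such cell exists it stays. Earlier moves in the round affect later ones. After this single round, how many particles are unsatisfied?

Initially unsatisfied (in order): (3,3), (4,3), (4,4).
  (3,3): no empty cell satisfies it; stays.
  (4,3) → (2,1).
  (4,4): now satisfied by earlier moves; stays.
Resulting grid:
B B B B
B B B B
B B A -
B B - A
Unsatisfied now: (3,3).

1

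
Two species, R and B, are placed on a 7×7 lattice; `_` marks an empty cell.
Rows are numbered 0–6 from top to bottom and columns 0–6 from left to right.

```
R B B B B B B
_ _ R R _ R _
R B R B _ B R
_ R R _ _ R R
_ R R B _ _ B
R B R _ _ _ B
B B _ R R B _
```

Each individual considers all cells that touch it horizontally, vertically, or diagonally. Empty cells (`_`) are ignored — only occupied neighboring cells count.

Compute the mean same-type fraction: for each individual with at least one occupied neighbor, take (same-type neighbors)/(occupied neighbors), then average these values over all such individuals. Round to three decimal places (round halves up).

Row 0: (0,0)R 0/1 · (0,1)B 1/3 · (0,2)B 2/4 · (0,3)B 2/4 · (0,4)B 2/4 · (0,5)B 2/3 · (0,6)B 1/2
Row 1: (1,2)R 2/7 · (1,3)R 2/6 · (1,5)R 1/5
Row 2: (2,0)R 1/2 · (2,1)B 0/5 · (2,2)R 4/6 · (2,3)B 0/4 · (2,5)B 0/4 · (2,6)R 3/4
Row 3: (3,1)R 5/6 · (3,2)R 4/7 · (3,5)R 2/4 · (3,6)R 2/4
Row 4: (4,1)R 5/6 · (4,2)R 4/6 · (4,3)B 0/3 · (4,6)B 1/3
Row 5: (5,0)R 1/4 · (5,1)B 2/6 · (5,2)R 3/6 · (5,6)B 2/2
Row 6: (6,0)B 2/3 · (6,1)B 2/4 · (6,3)R 2/2 · (6,4)R 1/2 · (6,5)B 1/2
Sum over 33 individuals: 0/1 + 1/3 + 2/4 + 2/4 + 2/4 + 2/3 + 1/2 + 2/7 + 2/6 + 1/5 + 1/2 + 0/5 + 4/6 + 0/4 + 0/4 + 3/4 + 5/6 + 4/7 + 2/4 + 2/4 + 5/6 + 4/6 + 0/3 + 1/3 + 1/4 + 2/6 + 3/6 + 2/2 + 2/3 + 2/4 + 2/2 + 1/2 + 1/2 = 3197/210; mean = 3197/210 ÷ 33 = 3197/6930 = 0.461327… → 0.461.

0.461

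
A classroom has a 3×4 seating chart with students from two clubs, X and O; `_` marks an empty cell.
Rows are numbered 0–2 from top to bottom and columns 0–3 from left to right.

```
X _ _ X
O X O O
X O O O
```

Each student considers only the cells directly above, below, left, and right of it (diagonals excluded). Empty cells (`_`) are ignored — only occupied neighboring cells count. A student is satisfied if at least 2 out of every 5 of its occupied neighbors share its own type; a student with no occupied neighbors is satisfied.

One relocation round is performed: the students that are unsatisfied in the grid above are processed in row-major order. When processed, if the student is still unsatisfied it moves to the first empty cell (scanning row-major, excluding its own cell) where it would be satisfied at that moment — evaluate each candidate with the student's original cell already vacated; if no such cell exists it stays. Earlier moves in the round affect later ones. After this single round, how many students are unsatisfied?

0

Initially unsatisfied (in order): (0,0), (0,3), (1,0), (1,1), (2,0), (2,1).
  (0,0) → (0,1).
  (0,3) → (0,0).
  (1,0) → (0,2).
  (1,1) → (1,0).
  (2,0): now satisfied by earlier moves; stays.
  (2,1): now satisfied by earlier moves; stays.
Resulting grid:
X X O _
X _ O O
X O O O
All satisfied now.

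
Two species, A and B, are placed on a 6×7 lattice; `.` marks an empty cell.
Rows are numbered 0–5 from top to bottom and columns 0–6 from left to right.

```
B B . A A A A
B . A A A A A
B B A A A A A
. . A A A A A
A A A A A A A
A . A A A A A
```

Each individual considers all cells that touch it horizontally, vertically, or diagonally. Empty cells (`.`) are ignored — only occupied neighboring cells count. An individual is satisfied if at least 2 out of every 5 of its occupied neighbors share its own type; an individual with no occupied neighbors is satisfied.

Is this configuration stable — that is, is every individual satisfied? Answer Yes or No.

Row 0: (0,0)B 2/2 satisfied · (0,1)B 2/3 satisfied · (0,3)A 4/4 satisfied · (0,4)A 5/5 satisfied · (0,5)A 5/5 satisfied · (0,6)A 3/3 satisfied
Row 1: (1,0)B 4/4 satisfied · (1,2)A 4/6 satisfied · (1,3)A 7/7 satisfied · (1,4)A 8/8 satisfied · (1,5)A 8/8 satisfied · (1,6)A 5/5 satisfied
Row 2: (2,0)B 2/2 satisfied · (2,1)B 2/5 satisfied · (2,2)A 5/6 satisfied · (2,3)A 8/8 satisfied · (2,4)A 8/8 satisfied · (2,5)A 8/8 satisfied · (2,6)A 5/5 satisfied
Row 3: (3,2)A 6/7 satisfied · (3,3)A 8/8 satisfied · (3,4)A 8/8 satisfied · (3,5)A 8/8 satisfied · (3,6)A 5/5 satisfied
Row 4: (4,0)A 2/2 satisfied · (4,1)A 5/5 satisfied · (4,2)A 6/6 satisfied · (4,3)A 8/8 satisfied · (4,4)A 8/8 satisfied · (4,5)A 8/8 satisfied · (4,6)A 5/5 satisfied
Row 5: (5,0)A 2/2 satisfied · (5,2)A 4/4 satisfied · (5,3)A 5/5 satisfied · (5,4)A 5/5 satisfied · (5,5)A 5/5 satisfied · (5,6)A 3/3 satisfied
All meet the threshold, so the configuration is stable.

Yes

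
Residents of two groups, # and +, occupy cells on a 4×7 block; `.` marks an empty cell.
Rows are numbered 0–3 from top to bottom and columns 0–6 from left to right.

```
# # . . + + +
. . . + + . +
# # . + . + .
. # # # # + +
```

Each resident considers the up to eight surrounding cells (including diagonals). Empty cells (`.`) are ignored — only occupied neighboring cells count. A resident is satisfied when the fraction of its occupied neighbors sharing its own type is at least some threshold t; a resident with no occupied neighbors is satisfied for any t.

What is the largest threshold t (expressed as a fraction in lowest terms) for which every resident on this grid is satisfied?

Row 0: (0,0)# 1/1 · (0,1)# 1/1 · (0,4)+ 3/3 · (0,5)+ 4/4 · (0,6)+ 2/2
Row 1: (1,3)+ 3/3 · (1,4)+ 5/5 · (1,6)+ 3/3
Row 2: (2,0)# 2/2 · (2,1)# 3/3 · (2,3)+ 2/5 · (2,5)+ 4/5
Row 3: (3,1)# 3/3 · (3,2)# 3/4 · (3,3)# 2/3 · (3,4)# 1/4 · (3,5)+ 2/3 · (3,6)+ 2/2
The smallest same-type fraction is 1/4 at (3,4), which reduces to 1/4. Any threshold above that leaves this resident unsatisfied.

1/4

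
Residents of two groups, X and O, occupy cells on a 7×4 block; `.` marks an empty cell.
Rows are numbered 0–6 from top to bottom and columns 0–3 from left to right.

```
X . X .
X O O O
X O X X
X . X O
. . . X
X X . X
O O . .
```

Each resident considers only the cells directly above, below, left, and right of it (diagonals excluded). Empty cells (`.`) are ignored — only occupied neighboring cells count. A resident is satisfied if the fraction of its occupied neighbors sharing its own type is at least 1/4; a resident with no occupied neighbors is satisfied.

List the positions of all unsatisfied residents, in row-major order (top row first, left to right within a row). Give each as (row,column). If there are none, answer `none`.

(0,2), (3,3)

(0,0)X 1/1 ✓
(0,2)X 0/1 ✗
(1,0)X 2/3 ✓
(1,1)O 2/3 ✓
(1,2)O 2/4 ✓
(1,3)O 1/2 ✓
(2,0)X 2/3 ✓
(2,1)O 1/3 ✓
(2,2)X 2/4 ✓
(2,3)X 1/3 ✓
(3,0)X 1/1 ✓
(3,2)X 1/2 ✓
(3,3)O 0/3 ✗
(4,3)X 1/2 ✓
(5,0)X 1/2 ✓
(5,1)X 1/2 ✓
(5,3)X 1/1 ✓
(6,0)O 1/2 ✓
(6,1)O 1/2 ✓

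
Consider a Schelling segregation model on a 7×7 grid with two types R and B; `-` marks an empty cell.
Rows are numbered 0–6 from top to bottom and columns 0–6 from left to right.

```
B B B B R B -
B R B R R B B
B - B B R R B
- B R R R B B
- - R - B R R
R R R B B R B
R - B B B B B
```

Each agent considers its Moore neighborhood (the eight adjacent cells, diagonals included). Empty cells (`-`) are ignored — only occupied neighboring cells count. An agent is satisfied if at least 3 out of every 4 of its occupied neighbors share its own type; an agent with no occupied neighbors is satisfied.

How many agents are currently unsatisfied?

(0,0)B 2/3 ✗
(0,1)B 4/5 ✓
(0,2)B 3/5 ✗
(0,3)B 2/5 ✗
(0,4)R 2/5 ✗
(0,5)B 2/4 ✗
(1,0)B 3/4 ✓
(1,1)R 0/7 ✗
(1,2)B 5/7 ✗
(1,3)R 3/8 ✗
(1,4)R 4/8 ✗
(1,5)B 3/7 ✗
(1,6)B 3/4 ✓
(2,0)B 2/3 ✗
(2,2)B 3/7 ✗
(2,3)B 2/8 ✗
(2,4)R 5/8 ✗
(2,5)R 3/8 ✗
(2,6)B 4/5 ✓
(3,1)B 2/4 ✗
(3,2)R 2/5 ✗
(3,3)R 4/7 ✗
(3,4)R 4/7 ✗
(3,5)B 3/8 ✗
(3,6)B 2/5 ✗
(4,2)R 4/6 ✗
(4,4)B 3/7 ✗
(4,5)R 3/8 ✗
(4,6)R 2/5 ✗
(5,0)R 2/2 ✓
(5,1)R 4/5 ✓
(5,2)R 2/5 ✗
(5,3)B 5/7 ✗
(5,4)B 5/7 ✗
(5,5)R 2/8 ✗
(5,6)B 2/5 ✗
(6,0)R 2/2 ✓
(6,2)B 2/4 ✗
(6,3)B 4/5 ✓
(6,4)B 4/5 ✓
(6,5)B 4/5 ✓
(6,6)B 2/3 ✗
Unsatisfied: (0,0), (0,2), (0,3), (0,4), (0,5), (1,1), (1,2), (1,3), (1,4), (1,5), (2,0), (2,2), (2,3), (2,4), (2,5), (3,1), (3,2), (3,3), (3,4), (3,5), (3,6), (4,2), (4,4), (4,5), (4,6), (5,2), (5,3), (5,4), (5,5), (5,6), (6,2), (6,6) — 32 in total.

32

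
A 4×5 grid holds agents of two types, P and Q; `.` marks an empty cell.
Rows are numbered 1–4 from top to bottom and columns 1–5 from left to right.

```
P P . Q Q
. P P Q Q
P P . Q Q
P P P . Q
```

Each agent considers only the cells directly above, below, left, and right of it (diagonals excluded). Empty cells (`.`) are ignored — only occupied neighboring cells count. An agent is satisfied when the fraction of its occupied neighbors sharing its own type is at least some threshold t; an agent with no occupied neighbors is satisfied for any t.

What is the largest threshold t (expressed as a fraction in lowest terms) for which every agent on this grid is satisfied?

(1,1)P 1/1
(1,2)P 2/2
(1,4)Q 2/2
(1,5)Q 2/2
(2,2)P 3/3
(2,3)P 1/2
(2,4)Q 3/4
(2,5)Q 3/3
(3,1)P 2/2
(3,2)P 3/3
(3,4)Q 2/2
(3,5)Q 3/3
(4,1)P 2/2
(4,2)P 3/3
(4,3)P 1/1
(4,5)Q 1/1
The smallest same-type fraction is 1/2 at (2,3), which reduces to 1/2. Any threshold above that leaves this agent unsatisfied.

1/2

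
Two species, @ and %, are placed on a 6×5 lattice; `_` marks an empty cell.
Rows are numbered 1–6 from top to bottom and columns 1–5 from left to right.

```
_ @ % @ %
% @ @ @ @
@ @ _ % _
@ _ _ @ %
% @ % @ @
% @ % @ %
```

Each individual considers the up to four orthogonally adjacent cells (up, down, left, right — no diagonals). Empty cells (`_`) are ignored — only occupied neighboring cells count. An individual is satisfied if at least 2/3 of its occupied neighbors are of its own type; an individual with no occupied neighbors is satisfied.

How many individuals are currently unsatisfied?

19

Row 1: (1,2)@ 1/2 unhappy · (1,3)% 0/3 unhappy · (1,4)@ 1/3 unhappy · (1,5)% 0/2 unhappy
Row 2: (2,1)% 0/2 unhappy · (2,2)@ 3/4 ok · (2,3)@ 2/3 ok · (2,4)@ 3/4 ok · (2,5)@ 1/2 unhappy
Row 3: (3,1)@ 2/3 ok · (3,2)@ 2/2 ok · (3,4)% 0/2 unhappy
Row 4: (4,1)@ 1/2 unhappy · (4,4)@ 1/3 unhappy · (4,5)% 0/2 unhappy
Row 5: (5,1)% 1/3 unhappy · (5,2)@ 1/3 unhappy · (5,3)% 1/3 unhappy · (5,4)@ 3/4 ok · (5,5)@ 1/3 unhappy
Row 6: (6,1)% 1/2 unhappy · (6,2)@ 1/3 unhappy · (6,3)% 1/3 unhappy · (6,4)@ 1/3 unhappy · (6,5)% 0/2 unhappy
Unsatisfied: (1,2), (1,3), (1,4), (1,5), (2,1), (2,5), (3,4), (4,1), (4,4), (4,5), (5,1), (5,2), (5,3), (5,5), (6,1), (6,2), (6,3), (6,4), (6,5) — 19 in total.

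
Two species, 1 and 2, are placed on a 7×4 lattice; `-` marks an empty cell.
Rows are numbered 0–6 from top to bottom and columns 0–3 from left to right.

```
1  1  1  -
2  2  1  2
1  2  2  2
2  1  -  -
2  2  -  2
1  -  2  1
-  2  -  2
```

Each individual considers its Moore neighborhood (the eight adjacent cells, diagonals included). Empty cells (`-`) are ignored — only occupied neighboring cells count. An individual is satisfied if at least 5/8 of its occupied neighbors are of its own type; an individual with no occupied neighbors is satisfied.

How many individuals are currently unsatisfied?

18

Row 0: (0,0)1 1/3 ✗ · (0,1)1 3/5 ✗ · (0,2)1 2/4 ✗
Row 1: (1,0)2 2/5 ✗ · (1,1)2 3/8 ✗ · (1,2)1 2/7 ✗ · (1,3)2 2/4 ✗
Row 2: (2,0)1 1/5 ✗ · (2,1)2 4/7 ✗ · (2,2)2 4/6 ✓ · (2,3)2 2/3 ✓
Row 3: (3,0)2 3/5 ✗ · (3,1)1 1/6 ✗
Row 4: (4,0)2 2/4 ✗ · (4,1)2 3/5 ✗ · (4,3)2 1/2 ✗
Row 5: (5,0)1 0/3 ✗ · (5,2)2 4/5 ✓ · (5,3)1 0/3 ✗
Row 6: (6,1)2 1/2 ✗ · (6,3)2 1/2 ✗
Unsatisfied: (0,0), (0,1), (0,2), (1,0), (1,1), (1,2), (1,3), (2,0), (2,1), (3,0), (3,1), (4,0), (4,1), (4,3), (5,0), (5,3), (6,1), (6,3) — 18 in total.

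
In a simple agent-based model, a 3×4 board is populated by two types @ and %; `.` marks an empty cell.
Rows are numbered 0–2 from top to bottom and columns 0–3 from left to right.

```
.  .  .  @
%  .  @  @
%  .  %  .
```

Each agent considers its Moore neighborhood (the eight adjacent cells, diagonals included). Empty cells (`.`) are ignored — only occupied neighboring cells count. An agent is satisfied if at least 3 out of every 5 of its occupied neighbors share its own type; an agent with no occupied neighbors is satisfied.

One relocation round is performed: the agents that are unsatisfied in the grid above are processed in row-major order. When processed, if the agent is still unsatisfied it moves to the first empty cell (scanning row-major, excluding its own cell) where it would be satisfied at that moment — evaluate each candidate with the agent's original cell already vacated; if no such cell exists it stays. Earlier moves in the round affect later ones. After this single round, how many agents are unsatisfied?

0

Initially unsatisfied (in order): (2,2).
  (2,2) → (0,0).
Resulting grid:
% . . @
% . @ @
% . . .
All satisfied now.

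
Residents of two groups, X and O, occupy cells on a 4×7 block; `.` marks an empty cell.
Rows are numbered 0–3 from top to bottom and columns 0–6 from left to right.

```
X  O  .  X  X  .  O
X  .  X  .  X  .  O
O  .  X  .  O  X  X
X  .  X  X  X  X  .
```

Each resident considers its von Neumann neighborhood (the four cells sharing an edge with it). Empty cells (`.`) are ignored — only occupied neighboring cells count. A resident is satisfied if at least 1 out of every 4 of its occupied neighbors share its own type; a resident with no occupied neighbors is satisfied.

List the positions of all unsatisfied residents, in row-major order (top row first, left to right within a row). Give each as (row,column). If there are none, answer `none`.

Row 0: (0,0)X 1/2 satisfied · (0,1)O 0/1 not · (0,3)X 1/1 satisfied · (0,4)X 2/2 satisfied · (0,6)O 1/1 satisfied
Row 1: (1,0)X 1/2 satisfied · (1,2)X 1/1 satisfied · (1,4)X 1/2 satisfied · (1,6)O 1/2 satisfied
Row 2: (2,0)O 0/2 not · (2,2)X 2/2 satisfied · (2,4)O 0/3 not · (2,5)X 2/3 satisfied · (2,6)X 1/2 satisfied
Row 3: (3,0)X 0/1 not · (3,2)X 2/2 satisfied · (3,3)X 2/2 satisfied · (3,4)X 2/3 satisfied · (3,5)X 2/2 satisfied

(0,1), (2,0), (2,4), (3,0)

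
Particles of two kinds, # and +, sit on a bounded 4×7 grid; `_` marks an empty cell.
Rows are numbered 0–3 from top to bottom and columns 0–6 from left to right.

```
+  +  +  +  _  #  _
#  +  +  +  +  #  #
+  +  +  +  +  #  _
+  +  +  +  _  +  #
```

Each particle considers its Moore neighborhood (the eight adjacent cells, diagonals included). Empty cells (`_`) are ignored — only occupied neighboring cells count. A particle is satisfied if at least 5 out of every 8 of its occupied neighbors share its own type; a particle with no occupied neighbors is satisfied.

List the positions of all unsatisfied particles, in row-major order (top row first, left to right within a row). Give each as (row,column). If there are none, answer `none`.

(1,0), (1,4), (1,5), (2,5), (3,5), (3,6)

(0,0)+ 2/3 satisfied
(0,1)+ 4/5 satisfied
(0,2)+ 5/5 satisfied
(0,3)+ 4/4 satisfied
(0,5)# 2/3 satisfied
(1,0)# 0/5 not
(1,1)+ 7/8 satisfied
(1,2)+ 8/8 satisfied
(1,3)+ 7/7 satisfied
(1,4)+ 4/7 not
(1,5)# 3/5 not
(1,6)# 3/3 satisfied
(2,0)+ 4/5 satisfied
(2,1)+ 7/8 satisfied
(2,2)+ 8/8 satisfied
(2,3)+ 7/7 satisfied
(2,4)+ 5/7 satisfied
(2,5)# 3/6 not
(3,0)+ 3/3 satisfied
(3,1)+ 5/5 satisfied
(3,2)+ 5/5 satisfied
(3,3)+ 4/4 satisfied
(3,5)+ 1/3 not
(3,6)# 1/2 not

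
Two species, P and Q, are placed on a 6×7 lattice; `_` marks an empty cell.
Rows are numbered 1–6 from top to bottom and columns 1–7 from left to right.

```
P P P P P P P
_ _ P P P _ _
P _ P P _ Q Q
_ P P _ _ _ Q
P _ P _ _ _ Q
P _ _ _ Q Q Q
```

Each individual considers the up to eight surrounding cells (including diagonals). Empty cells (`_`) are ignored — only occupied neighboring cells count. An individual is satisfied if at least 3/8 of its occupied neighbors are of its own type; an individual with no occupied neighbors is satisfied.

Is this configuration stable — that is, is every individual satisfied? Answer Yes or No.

Yes

(1,1)P 1/1 ✓
(1,2)P 3/3 ✓
(1,3)P 4/4 ✓
(1,4)P 5/5 ✓
(1,5)P 4/4 ✓
(1,6)P 3/3 ✓
(1,7)P 1/1 ✓
(2,3)P 6/6 ✓
(2,4)P 7/7 ✓
(2,5)P 5/6 ✓
(3,1)P 1/1 ✓
(3,3)P 5/5 ✓
(3,4)P 5/5 ✓
(3,6)Q 2/3 ✓
(3,7)Q 2/2 ✓
(4,2)P 5/5 ✓
(4,3)P 4/4 ✓
(4,7)Q 3/3 ✓
(5,1)P 2/2 ✓
(5,3)P 2/2 ✓
(5,7)Q 3/3 ✓
(6,1)P 1/1 ✓
(6,5)Q 1/1 ✓
(6,6)Q 3/3 ✓
(6,7)Q 2/2 ✓
All meet the threshold, so the configuration is stable.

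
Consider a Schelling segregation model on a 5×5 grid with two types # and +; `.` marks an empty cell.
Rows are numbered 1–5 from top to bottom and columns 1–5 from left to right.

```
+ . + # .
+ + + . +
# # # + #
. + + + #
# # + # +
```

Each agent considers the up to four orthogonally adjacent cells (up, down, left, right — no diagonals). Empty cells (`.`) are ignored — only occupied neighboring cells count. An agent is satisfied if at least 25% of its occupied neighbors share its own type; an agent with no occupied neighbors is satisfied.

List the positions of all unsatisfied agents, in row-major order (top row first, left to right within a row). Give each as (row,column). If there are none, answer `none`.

(1,1)+ 1/1 ✓
(1,3)+ 1/2 ✓
(1,4)# 0/1 ✗
(2,1)+ 2/3 ✓
(2,2)+ 2/3 ✓
(2,3)+ 2/3 ✓
(2,5)+ 0/1 ✗
(3,1)# 1/2 ✓
(3,2)# 2/4 ✓
(3,3)# 1/4 ✓
(3,4)+ 1/3 ✓
(3,5)# 1/3 ✓
(4,2)+ 1/3 ✓
(4,3)+ 3/4 ✓
(4,4)+ 2/4 ✓
(4,5)# 1/3 ✓
(5,1)# 1/1 ✓
(5,2)# 1/3 ✓
(5,3)+ 1/3 ✓
(5,4)# 0/3 ✗
(5,5)+ 0/2 ✗

(1,4), (2,5), (5,4), (5,5)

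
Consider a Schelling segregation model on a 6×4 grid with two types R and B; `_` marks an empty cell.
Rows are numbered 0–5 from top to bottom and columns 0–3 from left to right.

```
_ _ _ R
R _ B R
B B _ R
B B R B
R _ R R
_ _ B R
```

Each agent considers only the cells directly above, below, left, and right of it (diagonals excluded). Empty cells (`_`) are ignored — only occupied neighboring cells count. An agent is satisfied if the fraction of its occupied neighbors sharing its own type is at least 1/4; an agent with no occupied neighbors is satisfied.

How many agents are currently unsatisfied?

5

(0,3)R 1/1 satisfied
(1,0)R 0/1 not
(1,2)B 0/1 not
(1,3)R 2/3 satisfied
(2,0)B 2/3 satisfied
(2,1)B 2/2 satisfied
(2,3)R 1/2 satisfied
(3,0)B 2/3 satisfied
(3,1)B 2/3 satisfied
(3,2)R 1/3 satisfied
(3,3)B 0/3 not
(4,0)R 0/1 not
(4,2)R 2/3 satisfied
(4,3)R 2/3 satisfied
(5,2)B 0/2 not
(5,3)R 1/2 satisfied
Unsatisfied: (1,0), (1,2), (3,3), (4,0), (5,2) — 5 in total.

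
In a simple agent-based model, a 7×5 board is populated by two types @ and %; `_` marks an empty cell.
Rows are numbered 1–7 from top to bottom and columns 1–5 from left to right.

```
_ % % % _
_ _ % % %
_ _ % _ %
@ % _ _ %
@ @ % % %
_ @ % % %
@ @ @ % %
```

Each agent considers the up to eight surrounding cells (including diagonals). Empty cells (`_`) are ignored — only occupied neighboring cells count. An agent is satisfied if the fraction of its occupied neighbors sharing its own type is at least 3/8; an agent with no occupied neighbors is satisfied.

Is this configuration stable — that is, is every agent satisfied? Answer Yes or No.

Yes

(1,2)% 2/2 ✓
(1,3)% 4/4 ✓
(1,4)% 4/4 ✓
(2,3)% 5/5 ✓
(2,4)% 6/6 ✓
(2,5)% 3/3 ✓
(3,3)% 3/3 ✓
(3,5)% 3/3 ✓
(4,1)@ 2/3 ✓
(4,2)% 2/5 ✓
(4,5)% 3/3 ✓
(5,1)@ 3/4 ✓
(5,2)@ 3/6 ✓
(5,3)% 4/6 ✓
(5,4)% 6/6 ✓
(5,5)% 4/4 ✓
(6,2)@ 5/7 ✓
(6,3)% 4/8 ✓
(6,4)% 7/8 ✓
(6,5)% 5/5 ✓
(7,1)@ 2/2 ✓
(7,2)@ 3/4 ✓
(7,3)@ 2/5 ✓
(7,4)% 4/5 ✓
(7,5)% 3/3 ✓
All meet the threshold, so the configuration is stable.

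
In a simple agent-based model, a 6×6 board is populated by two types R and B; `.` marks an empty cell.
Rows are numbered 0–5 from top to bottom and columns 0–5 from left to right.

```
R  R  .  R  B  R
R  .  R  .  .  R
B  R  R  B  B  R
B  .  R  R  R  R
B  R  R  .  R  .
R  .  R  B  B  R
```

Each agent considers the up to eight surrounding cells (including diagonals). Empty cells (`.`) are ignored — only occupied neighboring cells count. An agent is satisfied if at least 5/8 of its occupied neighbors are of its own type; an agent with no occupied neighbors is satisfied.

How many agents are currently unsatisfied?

13

Row 0: (0,0)R 2/2 ✓ · (0,1)R 3/3 ✓ · (0,3)R 1/2 ✗ · (0,4)B 0/3 ✗ · (0,5)R 1/2 ✗
Row 1: (1,0)R 3/4 ✓ · (1,2)R 4/5 ✓ · (1,5)R 2/4 ✗
Row 2: (2,0)B 1/3 ✗ · (2,1)R 4/6 ✓ · (2,2)R 4/5 ✓ · (2,3)B 1/6 ✗ · (2,4)B 1/6 ✗ · (2,5)R 3/4 ✓
Row 3: (3,0)B 2/4 ✗ · (3,2)R 5/6 ✓ · (3,3)R 5/7 ✓ · (3,4)R 4/6 ✓ · (3,5)R 3/4 ✓
Row 4: (4,0)B 1/3 ✗ · (4,1)R 4/6 ✓ · (4,2)R 4/5 ✓ · (4,4)R 4/6 ✓
Row 5: (5,0)R 1/2 ✗ · (5,2)R 2/3 ✓ · (5,3)B 1/4 ✗ · (5,4)B 1/3 ✗ · (5,5)R 1/2 ✗
Unsatisfied: (0,3), (0,4), (0,5), (1,5), (2,0), (2,3), (2,4), (3,0), (4,0), (5,0), (5,3), (5,4), (5,5) — 13 in total.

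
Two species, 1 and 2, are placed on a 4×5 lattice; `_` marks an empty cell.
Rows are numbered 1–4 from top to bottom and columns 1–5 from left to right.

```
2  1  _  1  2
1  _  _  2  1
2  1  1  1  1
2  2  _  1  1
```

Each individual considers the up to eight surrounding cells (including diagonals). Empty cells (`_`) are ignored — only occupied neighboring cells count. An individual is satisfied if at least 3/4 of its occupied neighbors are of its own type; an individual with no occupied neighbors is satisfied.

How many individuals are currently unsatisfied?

12

Row 1: (1,1)2 0/2 ✗ · (1,2)1 1/2 ✗ · (1,4)1 1/3 ✗ · (1,5)2 1/3 ✗
Row 2: (2,1)1 2/4 ✗ · (2,4)2 1/6 ✗ · (2,5)1 3/5 ✗
Row 3: (3,1)2 2/4 ✗ · (3,2)1 2/5 ✗ · (3,3)1 3/5 ✗ · (3,4)1 5/6 ✓ · (3,5)1 4/5 ✓
Row 4: (4,1)2 2/3 ✗ · (4,2)2 2/4 ✗ · (4,4)1 4/4 ✓ · (4,5)1 3/3 ✓
Unsatisfied: (1,1), (1,2), (1,4), (1,5), (2,1), (2,4), (2,5), (3,1), (3,2), (3,3), (4,1), (4,2) — 12 in total.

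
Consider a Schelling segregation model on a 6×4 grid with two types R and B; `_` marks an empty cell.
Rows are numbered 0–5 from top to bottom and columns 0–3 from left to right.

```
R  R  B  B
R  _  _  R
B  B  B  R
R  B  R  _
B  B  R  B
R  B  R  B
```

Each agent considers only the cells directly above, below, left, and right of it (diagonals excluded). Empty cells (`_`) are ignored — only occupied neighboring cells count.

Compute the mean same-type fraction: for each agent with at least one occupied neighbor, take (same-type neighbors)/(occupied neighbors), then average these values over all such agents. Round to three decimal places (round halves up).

0.464

(0,0)R 2/2
(0,1)R 1/2
(0,2)B 1/2
(0,3)B 1/2
(1,0)R 1/2
(1,3)R 1/2
(2,0)B 1/3
(2,1)B 3/3
(2,2)B 1/3
(2,3)R 1/2
(3,0)R 0/3
(3,1)B 2/4
(3,2)R 1/3
(4,0)B 1/3
(4,1)B 3/4
(4,2)R 2/4
(4,3)B 1/2
(5,0)R 0/2
(5,1)B 1/3
(5,2)R 1/3
(5,3)B 1/2
Sum over 21 agents: 2/2 + 1/2 + 1/2 + 1/2 + 1/2 + 1/2 + 1/3 + 3/3 + 1/3 + 1/2 + 0/3 + 2/4 + 1/3 + 1/3 + 3/4 + 2/4 + 1/2 + 0/2 + 1/3 + 1/3 + 1/2 = 39/4; mean = 39/4 ÷ 21 = 13/28 = 0.464285… → 0.464.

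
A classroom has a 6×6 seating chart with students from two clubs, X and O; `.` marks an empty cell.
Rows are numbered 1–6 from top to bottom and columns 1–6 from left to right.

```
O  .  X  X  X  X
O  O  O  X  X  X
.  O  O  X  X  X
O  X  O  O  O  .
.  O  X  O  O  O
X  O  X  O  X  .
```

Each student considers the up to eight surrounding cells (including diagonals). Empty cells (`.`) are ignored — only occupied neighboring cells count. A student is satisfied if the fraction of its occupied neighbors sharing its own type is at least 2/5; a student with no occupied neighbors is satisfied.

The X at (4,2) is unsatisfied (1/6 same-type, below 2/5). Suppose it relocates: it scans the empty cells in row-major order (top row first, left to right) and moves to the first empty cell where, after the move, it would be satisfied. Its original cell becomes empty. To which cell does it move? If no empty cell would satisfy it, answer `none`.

(4,6)

Vacating (4,2). Empty cells in order:
  (1,2): 1/5 same-type → still unsatisfied.
  (3,1): 0/4 same-type → still unsatisfied.
  (4,6): 2/5 same-type → satisfied — stop here.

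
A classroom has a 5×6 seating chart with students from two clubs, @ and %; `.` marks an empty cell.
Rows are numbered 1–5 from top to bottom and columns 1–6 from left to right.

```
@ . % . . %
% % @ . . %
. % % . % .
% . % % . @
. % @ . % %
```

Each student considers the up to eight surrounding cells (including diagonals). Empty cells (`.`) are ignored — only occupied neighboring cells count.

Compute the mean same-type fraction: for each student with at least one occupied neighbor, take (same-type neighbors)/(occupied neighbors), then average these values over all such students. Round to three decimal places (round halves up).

(1,1)@ 0/2
(1,3)% 1/2
(1,6)% 1/1
(2,1)% 2/3
(2,2)% 4/6
(2,3)@ 0/4
(2,6)% 2/2
(3,2)% 5/6
(3,3)% 4/5
(3,5)% 2/3
(4,1)% 2/2
(4,3)% 4/5
(4,4)% 4/5
(4,6)@ 0/3
(5,2)% 2/3
(5,3)@ 0/3
(5,5)% 2/3
(5,6)% 1/2
Sum over 18 students: 0/2 + 1/2 + 1/1 + 2/3 + 4/6 + 0/4 + 2/2 + 5/6 + 4/5 + 2/3 + 2/2 + 4/5 + 4/5 + 0/3 + 2/3 + 0/3 + 2/3 + 1/2 = 317/30; mean = 317/30 ÷ 18 = 317/540 = 0.587037… → 0.587.

0.587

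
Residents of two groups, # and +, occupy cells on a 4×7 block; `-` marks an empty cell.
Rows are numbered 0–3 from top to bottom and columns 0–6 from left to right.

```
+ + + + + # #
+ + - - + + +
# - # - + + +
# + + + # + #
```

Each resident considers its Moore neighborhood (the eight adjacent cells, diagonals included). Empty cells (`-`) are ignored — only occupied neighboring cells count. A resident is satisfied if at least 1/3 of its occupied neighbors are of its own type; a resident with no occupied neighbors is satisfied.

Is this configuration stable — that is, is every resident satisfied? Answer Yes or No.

No

Row 0: (0,0)+ 3/3 satisfied · (0,1)+ 4/4 satisfied · (0,2)+ 3/3 satisfied · (0,3)+ 3/3 satisfied · (0,4)+ 3/4 satisfied · (0,5)# 1/5 not · (0,6)# 1/3 satisfied
Row 1: (1,0)+ 3/4 satisfied · (1,1)+ 4/6 satisfied · (1,4)+ 5/6 satisfied · (1,5)+ 6/8 satisfied · (1,6)+ 3/5 satisfied
Row 2: (2,0)# 1/4 not · (2,2)# 0/4 not · (2,4)+ 5/6 satisfied · (2,5)+ 6/8 satisfied · (2,6)+ 4/5 satisfied
Row 3: (3,0)# 1/2 satisfied · (3,1)+ 1/4 not · (3,2)+ 2/3 satisfied · (3,3)+ 2/4 satisfied · (3,4)# 0/4 not · (3,5)+ 3/5 satisfied · (3,6)# 0/3 not
For instance (0,5) has only 1/5 same-type neighbors, below 1/3.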